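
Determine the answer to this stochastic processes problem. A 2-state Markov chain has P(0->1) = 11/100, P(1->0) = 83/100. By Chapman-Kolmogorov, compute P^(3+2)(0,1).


P^5 = P^3 * P^2
Computing via matrix multiplication of the transition matrix.
Entry (0,1) of P^5 = 0.1170

0.1170


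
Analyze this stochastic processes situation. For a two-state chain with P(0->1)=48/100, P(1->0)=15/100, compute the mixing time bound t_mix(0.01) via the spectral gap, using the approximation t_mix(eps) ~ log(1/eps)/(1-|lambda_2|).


lambda_2 = |1 - p01 - p10| = |1 - 0.4800 - 0.1500| = 0.3700
t_mix ~ log(1/eps)/(1 - |lambda_2|)
= log(100)/(1 - 0.3700) = 4.6052/0.6300
= 7.3098

7.3098


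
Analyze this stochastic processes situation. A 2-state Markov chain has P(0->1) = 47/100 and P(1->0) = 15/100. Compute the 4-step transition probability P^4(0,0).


Computing P^4 by matrix multiplication.
P = [[0.5300, 0.4700], [0.1500, 0.8500]]
After raising P to the power 4:
P^4(0,0) = 0.2577

0.2577


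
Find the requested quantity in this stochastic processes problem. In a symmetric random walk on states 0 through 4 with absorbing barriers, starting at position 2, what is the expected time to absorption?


For symmetric RW on 0,...,N with absorbing barriers, E(i) = i*(N-i)
E(2) = 2 * 2 = 4

4


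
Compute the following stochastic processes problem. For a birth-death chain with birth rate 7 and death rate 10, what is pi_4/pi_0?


For birth-death process, pi_n/pi_0 = (lambda/mu)^n
= (7/10)^4
= 0.2401

0.2401


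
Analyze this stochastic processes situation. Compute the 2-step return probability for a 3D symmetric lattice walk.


P(return in 2 steps) = P(reverse first step) = 1/(2d)
= 1/6
= 0.1667

0.1667


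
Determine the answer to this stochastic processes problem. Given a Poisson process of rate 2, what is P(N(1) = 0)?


P(N(t)=k) = (lambda*t)^k * exp(-lambda*t) / k!
lambda*t = 2
= 2^0 * exp(-2) / 0!
= 1 * 0.1353 / 1
= 0.1353

0.1353


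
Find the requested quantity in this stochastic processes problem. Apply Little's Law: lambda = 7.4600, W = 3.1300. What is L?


Little's Law: L = lambda * W
= 7.4600 * 3.1300
= 23.3498

23.3498


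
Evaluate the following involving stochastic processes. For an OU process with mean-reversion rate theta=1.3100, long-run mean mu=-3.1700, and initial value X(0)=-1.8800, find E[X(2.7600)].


E[X(t)] = mu + (X(0) - mu)*exp(-theta*t)
= -3.1700 + (-1.8800 - -3.1700)*exp(-1.3100*2.7600)
= -3.1700 + 1.2900 * 0.0269
= -3.1353

-3.1353


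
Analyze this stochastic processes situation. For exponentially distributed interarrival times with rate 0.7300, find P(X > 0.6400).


P(X > t) = exp(-lambda * t)
= exp(-0.7300 * 0.6400)
= exp(-0.4672) = 0.6268

0.6268


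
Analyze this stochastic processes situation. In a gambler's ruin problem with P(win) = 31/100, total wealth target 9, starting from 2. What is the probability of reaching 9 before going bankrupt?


Gambler's ruin formula:
r = q/p = 0.6900/0.3100 = 2.2258
P(win) = (1 - r^i)/(1 - r^N)
= (1 - 2.2258^2)/(1 - 2.2258^9)
= 0.0030

0.0030


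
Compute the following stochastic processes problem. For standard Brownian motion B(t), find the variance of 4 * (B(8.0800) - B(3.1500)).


Var(alpha*(B(t)-B(s))) = alpha^2 * (t-s)
= 4^2 * (8.0800 - 3.1500)
= 16 * 4.9300
= 78.8800

78.8800


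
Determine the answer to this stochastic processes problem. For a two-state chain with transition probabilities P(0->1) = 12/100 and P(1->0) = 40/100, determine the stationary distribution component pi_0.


Stationary distribution: pi_0 = p10/(p01+p10), pi_1 = p01/(p01+p10)
p01 = 0.1200, p10 = 0.4000
pi_0 = 0.7692

0.7692


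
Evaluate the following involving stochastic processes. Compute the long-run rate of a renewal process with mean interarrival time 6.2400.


Long-run renewal rate = 1/E(X)
= 1/6.2400
= 0.1603

0.1603


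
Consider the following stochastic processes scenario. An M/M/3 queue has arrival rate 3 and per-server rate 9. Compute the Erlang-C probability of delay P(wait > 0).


a = lambda/mu = 0.3333
rho = a/c = 0.1111
Erlang-C formula applied:
C(c,a) = 0.0050

0.0050


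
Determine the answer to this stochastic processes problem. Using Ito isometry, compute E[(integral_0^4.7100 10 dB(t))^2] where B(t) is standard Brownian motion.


By Ito isometry: E[(int f dB)^2] = int f^2 dt
= 10^2 * 4.7100
= 100 * 4.7100 = 471.0000

471.0000


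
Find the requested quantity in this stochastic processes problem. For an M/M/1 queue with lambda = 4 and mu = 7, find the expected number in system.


rho = 4/7 = 0.5714
L = rho/(1-rho)
= 0.5714/0.4286
= 1.3333

1.3333


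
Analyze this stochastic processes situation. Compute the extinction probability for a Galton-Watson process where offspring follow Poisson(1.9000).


Since mu = 1.9000 > 1, extinction prob q < 1.
Solve s = exp(mu*(s-1)) iteratively.
q = 0.2328

0.2328


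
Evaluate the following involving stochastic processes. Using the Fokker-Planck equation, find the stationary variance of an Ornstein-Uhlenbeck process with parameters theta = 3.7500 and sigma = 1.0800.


Stationary variance = sigma^2 / (2*theta)
= 1.0800^2 / (2*3.7500)
= 1.1664 / 7.5000
= 0.1555

0.1555


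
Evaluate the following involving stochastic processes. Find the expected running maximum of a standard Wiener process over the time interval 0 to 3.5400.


E(max B(s)) = sqrt(2t/pi)
= sqrt(2*3.5400/pi)
= sqrt(2.2536)
= 1.5012

1.5012


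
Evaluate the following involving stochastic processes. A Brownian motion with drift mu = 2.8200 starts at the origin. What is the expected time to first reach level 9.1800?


Expected first passage time = a/mu
= 9.1800/2.8200
= 3.2553

3.2553


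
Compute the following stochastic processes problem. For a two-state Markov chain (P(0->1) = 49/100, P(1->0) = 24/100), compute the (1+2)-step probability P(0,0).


P^3 = P^1 * P^2
Computing via matrix multiplication of the transition matrix.
Entry (0,0) of P^3 = 0.3420

0.3420


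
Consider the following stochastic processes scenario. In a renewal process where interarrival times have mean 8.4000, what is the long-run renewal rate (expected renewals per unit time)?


Long-run renewal rate = 1/E(X)
= 1/8.4000
= 0.1190

0.1190


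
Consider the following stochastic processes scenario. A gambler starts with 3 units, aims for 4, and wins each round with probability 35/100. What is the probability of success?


Gambler's ruin formula:
r = q/p = 0.6500/0.3500 = 1.8571
P(win) = (1 - r^i)/(1 - r^N)
= (1 - 1.8571^3)/(1 - 1.8571^4)
= 0.4961

0.4961


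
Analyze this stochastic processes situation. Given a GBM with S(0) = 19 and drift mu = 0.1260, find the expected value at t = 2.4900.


E[S(t)] = S(0) * exp(mu * t)
= 19 * exp(0.1260 * 2.4900)
= 19 * 1.3685
= 26.0021

26.0021


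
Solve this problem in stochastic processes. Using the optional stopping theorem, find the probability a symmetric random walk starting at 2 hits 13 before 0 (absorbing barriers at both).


By optional stopping theorem: E(M at tau) = M(0) = 2
P(hit 13)*13 + P(hit 0)*0 = 2
P(hit 13) = (2 - 0)/(13 - 0) = 2/13 = 0.1538

0.1538


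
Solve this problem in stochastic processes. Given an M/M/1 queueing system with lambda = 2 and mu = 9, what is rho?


rho = lambda/mu
= 2/9
= 0.2222

0.2222


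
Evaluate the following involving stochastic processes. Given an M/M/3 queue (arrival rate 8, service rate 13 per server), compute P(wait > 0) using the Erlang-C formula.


a = lambda/mu = 0.6154
rho = a/c = 0.2051
Erlang-C formula applied:
C(c,a) = 0.0264

0.0264


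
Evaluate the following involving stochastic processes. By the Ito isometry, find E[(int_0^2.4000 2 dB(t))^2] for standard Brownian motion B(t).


By Ito isometry: E[(int f dB)^2] = int f^2 dt
= 2^2 * 2.4000
= 4 * 2.4000 = 9.6000

9.6000


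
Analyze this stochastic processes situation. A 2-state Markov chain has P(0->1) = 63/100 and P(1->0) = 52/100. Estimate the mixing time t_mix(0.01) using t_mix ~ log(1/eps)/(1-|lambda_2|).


lambda_2 = |1 - p01 - p10| = |1 - 0.6300 - 0.5200| = 0.1500
t_mix ~ log(1/eps)/(1 - |lambda_2|)
= log(100)/(1 - 0.1500) = 4.6052/0.8500
= 5.4178

5.4178


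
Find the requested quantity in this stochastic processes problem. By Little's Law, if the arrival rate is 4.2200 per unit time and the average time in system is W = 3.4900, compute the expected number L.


Little's Law: L = lambda * W
= 4.2200 * 3.4900
= 14.7278

14.7278


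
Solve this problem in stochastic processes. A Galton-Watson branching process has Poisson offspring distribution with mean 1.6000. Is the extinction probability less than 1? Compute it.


Since mu = 1.6000 > 1, extinction prob q < 1.
Solve s = exp(mu*(s-1)) iteratively.
q = 0.3580

0.3580


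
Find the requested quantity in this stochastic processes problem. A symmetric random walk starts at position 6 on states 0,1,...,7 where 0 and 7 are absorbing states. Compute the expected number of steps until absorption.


For symmetric RW on 0,...,N with absorbing barriers, E(i) = i*(N-i)
E(6) = 6 * 1 = 6

6


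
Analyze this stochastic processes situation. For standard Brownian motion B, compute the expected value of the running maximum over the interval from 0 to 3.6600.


E(max B(s)) = sqrt(2t/pi)
= sqrt(2*3.6600/pi)
= sqrt(2.3300)
= 1.5264

1.5264


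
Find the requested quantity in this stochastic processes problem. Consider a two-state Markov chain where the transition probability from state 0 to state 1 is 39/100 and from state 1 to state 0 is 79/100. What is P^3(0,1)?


Computing P^3 by matrix multiplication.
P = [[0.6100, 0.3900], [0.7900, 0.2100]]
After raising P to the power 3:
P^3(0,1) = 0.3324

0.3324


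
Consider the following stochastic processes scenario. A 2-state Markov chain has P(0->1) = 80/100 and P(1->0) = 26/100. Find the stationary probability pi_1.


Stationary distribution: pi_0 = p10/(p01+p10), pi_1 = p01/(p01+p10)
p01 = 0.8000, p10 = 0.2600
pi_1 = 0.7547

0.7547


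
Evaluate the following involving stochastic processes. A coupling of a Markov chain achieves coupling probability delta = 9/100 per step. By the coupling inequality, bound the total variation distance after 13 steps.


TV distance bound <= (1-delta)^n
= (1 - 0.0900)^13
= 0.9100^13
= 0.2935

0.2935


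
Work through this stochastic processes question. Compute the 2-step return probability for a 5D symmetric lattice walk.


P(return in 2 steps) = P(reverse first step) = 1/(2d)
= 1/10
= 0.1000

0.1000


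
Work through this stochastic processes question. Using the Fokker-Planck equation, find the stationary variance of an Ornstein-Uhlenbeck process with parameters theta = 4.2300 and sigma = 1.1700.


Stationary variance = sigma^2 / (2*theta)
= 1.1700^2 / (2*4.2300)
= 1.3689 / 8.4600
= 0.1618

0.1618


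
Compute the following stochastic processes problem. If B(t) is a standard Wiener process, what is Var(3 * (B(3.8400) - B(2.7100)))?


Var(alpha*(B(t)-B(s))) = alpha^2 * (t-s)
= 3^2 * (3.8400 - 2.7100)
= 9 * 1.1300
= 10.1700

10.1700


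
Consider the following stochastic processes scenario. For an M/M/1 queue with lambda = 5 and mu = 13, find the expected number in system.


rho = 5/13 = 0.3846
L = rho/(1-rho)
= 0.3846/0.6154
= 0.6250

0.6250


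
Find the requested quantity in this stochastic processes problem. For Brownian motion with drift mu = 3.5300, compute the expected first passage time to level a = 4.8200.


Expected first passage time = a/mu
= 4.8200/3.5300
= 1.3654

1.3654


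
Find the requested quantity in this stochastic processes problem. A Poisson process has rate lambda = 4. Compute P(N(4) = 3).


P(N(t)=k) = (lambda*t)^k * exp(-lambda*t) / k!
lambda*t = 16
= 16^3 * exp(-16) / 3!
= 4096 * 1.1254e-07 / 6
= 7.6824e-05

7.6824e-05


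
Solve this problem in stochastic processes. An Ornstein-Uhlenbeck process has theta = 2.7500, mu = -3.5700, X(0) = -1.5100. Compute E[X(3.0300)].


E[X(t)] = mu + (X(0) - mu)*exp(-theta*t)
= -3.5700 + (-1.5100 - -3.5700)*exp(-2.7500*3.0300)
= -3.5700 + 2.0600 * 2.4057e-04
= -3.5695

-3.5695


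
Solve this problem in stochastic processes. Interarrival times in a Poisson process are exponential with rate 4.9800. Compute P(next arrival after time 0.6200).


P(X > t) = exp(-lambda * t)
= exp(-4.9800 * 0.6200)
= exp(-3.0876) = 0.0456

0.0456


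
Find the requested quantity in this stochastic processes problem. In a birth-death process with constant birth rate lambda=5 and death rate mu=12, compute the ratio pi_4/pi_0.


For birth-death process, pi_n/pi_0 = (lambda/mu)^n
= (5/12)^4
= 0.0301

0.0301


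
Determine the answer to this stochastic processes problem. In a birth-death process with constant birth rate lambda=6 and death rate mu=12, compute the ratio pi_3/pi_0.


For birth-death process, pi_n/pi_0 = (lambda/mu)^n
= (6/12)^3
= 0.1250

0.1250


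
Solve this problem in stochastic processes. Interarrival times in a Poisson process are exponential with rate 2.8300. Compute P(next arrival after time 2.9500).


P(X > t) = exp(-lambda * t)
= exp(-2.8300 * 2.9500)
= exp(-8.3485) = 2.3675e-04

2.3675e-04


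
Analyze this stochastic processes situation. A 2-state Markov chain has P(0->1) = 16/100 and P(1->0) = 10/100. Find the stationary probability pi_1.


Stationary distribution: pi_0 = p10/(p01+p10), pi_1 = p01/(p01+p10)
p01 = 0.1600, p10 = 0.1000
pi_1 = 0.6154

0.6154


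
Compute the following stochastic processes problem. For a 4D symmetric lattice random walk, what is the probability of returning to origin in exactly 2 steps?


P(return in 2 steps) = P(reverse first step) = 1/(2d)
= 1/8
= 0.1250

0.1250


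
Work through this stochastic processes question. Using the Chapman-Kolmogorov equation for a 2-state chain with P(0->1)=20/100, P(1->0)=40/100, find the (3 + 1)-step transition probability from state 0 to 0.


P^4 = P^3 * P^1
Computing via matrix multiplication of the transition matrix.
Entry (0,0) of P^4 = 0.6752

0.6752


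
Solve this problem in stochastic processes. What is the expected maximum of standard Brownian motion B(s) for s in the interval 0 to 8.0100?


E(max B(s)) = sqrt(2t/pi)
= sqrt(2*8.0100/pi)
= sqrt(5.0993)
= 2.2582

2.2582


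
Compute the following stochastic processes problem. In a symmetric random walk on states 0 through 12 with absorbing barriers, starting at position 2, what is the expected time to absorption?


For symmetric RW on 0,...,N with absorbing barriers, E(i) = i*(N-i)
E(2) = 2 * 10 = 20

20


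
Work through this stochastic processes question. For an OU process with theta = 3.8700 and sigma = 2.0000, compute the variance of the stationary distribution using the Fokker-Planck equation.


Stationary variance = sigma^2 / (2*theta)
= 2.0000^2 / (2*3.8700)
= 4.0000 / 7.7400
= 0.5168

0.5168


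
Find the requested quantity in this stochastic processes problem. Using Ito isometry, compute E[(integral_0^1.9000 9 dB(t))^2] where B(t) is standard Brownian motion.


By Ito isometry: E[(int f dB)^2] = int f^2 dt
= 9^2 * 1.9000
= 81 * 1.9000 = 153.9000

153.9000


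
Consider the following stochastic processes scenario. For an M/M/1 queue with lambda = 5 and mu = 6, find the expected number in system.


rho = 5/6 = 0.8333
L = rho/(1-rho)
= 0.8333/0.1667
= 5.0000

5.0000


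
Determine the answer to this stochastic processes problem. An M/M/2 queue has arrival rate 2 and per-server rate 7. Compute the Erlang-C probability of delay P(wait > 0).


a = lambda/mu = 0.2857
rho = a/c = 0.1429
Erlang-C formula applied:
C(c,a) = 0.0357

0.0357


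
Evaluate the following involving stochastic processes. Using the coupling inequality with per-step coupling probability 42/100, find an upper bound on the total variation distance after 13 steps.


TV distance bound <= (1-delta)^n
= (1 - 0.4200)^13
= 0.5800^13
= 8.4055e-04

8.4055e-04


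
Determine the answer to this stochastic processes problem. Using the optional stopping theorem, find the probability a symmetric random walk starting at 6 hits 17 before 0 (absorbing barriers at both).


By optional stopping theorem: E(M at tau) = M(0) = 6
P(hit 17)*17 + P(hit 0)*0 = 6
P(hit 17) = (6 - 0)/(17 - 0) = 6/17 = 0.3529

0.3529


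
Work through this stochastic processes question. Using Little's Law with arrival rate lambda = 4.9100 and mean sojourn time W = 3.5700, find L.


Little's Law: L = lambda * W
= 4.9100 * 3.5700
= 17.5287

17.5287


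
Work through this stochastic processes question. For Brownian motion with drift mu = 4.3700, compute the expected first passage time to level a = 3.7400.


Expected first passage time = a/mu
= 3.7400/4.3700
= 0.8558

0.8558


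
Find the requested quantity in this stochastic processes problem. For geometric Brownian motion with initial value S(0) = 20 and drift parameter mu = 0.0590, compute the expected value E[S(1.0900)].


E[S(t)] = S(0) * exp(mu * t)
= 20 * exp(0.0590 * 1.0900)
= 20 * 1.0664
= 21.3285

21.3285


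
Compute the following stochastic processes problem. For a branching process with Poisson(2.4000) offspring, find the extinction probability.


Since mu = 2.4000 > 1, extinction prob q < 1.
Solve s = exp(mu*(s-1)) iteratively.
q = 0.1214

0.1214


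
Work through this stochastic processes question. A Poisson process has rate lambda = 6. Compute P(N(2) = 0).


P(N(t)=k) = (lambda*t)^k * exp(-lambda*t) / k!
lambda*t = 12
= 12^0 * exp(-12) / 0!
= 1 * 6.1442e-06 / 1
= 6.1442e-06

6.1442e-06


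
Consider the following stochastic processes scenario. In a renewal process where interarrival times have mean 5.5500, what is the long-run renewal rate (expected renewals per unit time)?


Long-run renewal rate = 1/E(X)
= 1/5.5500
= 0.1802

0.1802


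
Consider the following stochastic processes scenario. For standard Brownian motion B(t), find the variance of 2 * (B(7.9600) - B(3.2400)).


Var(alpha*(B(t)-B(s))) = alpha^2 * (t-s)
= 2^2 * (7.9600 - 3.2400)
= 4 * 4.7200
= 18.8800

18.8800


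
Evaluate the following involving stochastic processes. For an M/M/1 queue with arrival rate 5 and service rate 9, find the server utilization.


rho = lambda/mu
= 5/9
= 0.5556

0.5556


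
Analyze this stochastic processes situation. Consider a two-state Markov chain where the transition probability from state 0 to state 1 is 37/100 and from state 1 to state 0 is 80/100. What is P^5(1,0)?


Computing P^5 by matrix multiplication.
P = [[0.6300, 0.3700], [0.8000, 0.2000]]
After raising P to the power 5:
P^5(1,0) = 0.6839

0.6839


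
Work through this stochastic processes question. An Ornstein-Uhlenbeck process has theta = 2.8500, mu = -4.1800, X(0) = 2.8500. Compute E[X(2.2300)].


E[X(t)] = mu + (X(0) - mu)*exp(-theta*t)
= -4.1800 + (2.8500 - -4.1800)*exp(-2.8500*2.2300)
= -4.1800 + 7.0300 * 0.0017
= -4.1678

-4.1678


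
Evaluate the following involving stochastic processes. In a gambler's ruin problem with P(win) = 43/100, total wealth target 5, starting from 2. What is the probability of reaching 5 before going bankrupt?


Gambler's ruin formula:
r = q/p = 0.5700/0.4300 = 1.3256
P(win) = (1 - r^i)/(1 - r^N)
= (1 - 1.3256^2)/(1 - 1.3256^5)
= 0.2448

0.2448


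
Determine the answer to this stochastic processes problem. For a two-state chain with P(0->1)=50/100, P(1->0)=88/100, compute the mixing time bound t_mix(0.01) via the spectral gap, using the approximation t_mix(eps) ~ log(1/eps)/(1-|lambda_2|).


lambda_2 = |1 - p01 - p10| = |1 - 0.5000 - 0.8800| = 0.3800
t_mix ~ log(1/eps)/(1 - |lambda_2|)
= log(100)/(1 - 0.3800) = 4.6052/0.6200
= 7.4277

7.4277


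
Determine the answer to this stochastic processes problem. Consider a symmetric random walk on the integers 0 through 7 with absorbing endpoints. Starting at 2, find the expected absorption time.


For symmetric RW on 0,...,N with absorbing barriers, E(i) = i*(N-i)
E(2) = 2 * 5 = 10

10


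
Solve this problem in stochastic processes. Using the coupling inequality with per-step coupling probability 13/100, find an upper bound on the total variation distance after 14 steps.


TV distance bound <= (1-delta)^n
= (1 - 0.1300)^14
= 0.8700^14
= 0.1423

0.1423


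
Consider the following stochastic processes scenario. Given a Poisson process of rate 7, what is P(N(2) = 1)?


P(N(t)=k) = (lambda*t)^k * exp(-lambda*t) / k!
lambda*t = 14
= 14^1 * exp(-14) / 1!
= 14 * 8.3153e-07 / 1
= 1.1641e-05

1.1641e-05


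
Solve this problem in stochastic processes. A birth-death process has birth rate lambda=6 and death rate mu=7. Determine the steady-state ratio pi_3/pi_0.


For birth-death process, pi_n/pi_0 = (lambda/mu)^n
= (6/7)^3
= 0.6297

0.6297


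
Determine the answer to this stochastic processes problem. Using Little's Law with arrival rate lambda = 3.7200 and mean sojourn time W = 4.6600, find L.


Little's Law: L = lambda * W
= 3.7200 * 4.6600
= 17.3352

17.3352


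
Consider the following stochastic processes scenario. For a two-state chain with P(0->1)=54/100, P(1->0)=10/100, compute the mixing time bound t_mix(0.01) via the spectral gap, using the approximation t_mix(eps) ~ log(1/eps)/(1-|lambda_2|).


lambda_2 = |1 - p01 - p10| = |1 - 0.5400 - 0.1000| = 0.3600
t_mix ~ log(1/eps)/(1 - |lambda_2|)
= log(100)/(1 - 0.3600) = 4.6052/0.6400
= 7.1956

7.1956


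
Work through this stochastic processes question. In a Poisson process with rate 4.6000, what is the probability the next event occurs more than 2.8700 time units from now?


P(X > t) = exp(-lambda * t)
= exp(-4.6000 * 2.8700)
= exp(-13.2020) = 1.8469e-06

1.8469e-06


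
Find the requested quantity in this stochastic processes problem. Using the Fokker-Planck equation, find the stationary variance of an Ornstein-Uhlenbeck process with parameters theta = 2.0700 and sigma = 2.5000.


Stationary variance = sigma^2 / (2*theta)
= 2.5000^2 / (2*2.0700)
= 6.2500 / 4.1400
= 1.5097

1.5097


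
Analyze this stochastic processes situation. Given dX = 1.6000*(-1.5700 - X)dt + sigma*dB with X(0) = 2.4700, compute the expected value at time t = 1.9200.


E[X(t)] = mu + (X(0) - mu)*exp(-theta*t)
= -1.5700 + (2.4700 - -1.5700)*exp(-1.6000*1.9200)
= -1.5700 + 4.0400 * 0.0463
= -1.3828

-1.3828


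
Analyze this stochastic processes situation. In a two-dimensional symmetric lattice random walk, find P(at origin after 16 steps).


P = C(16,8)^2 / 4^16
= 12870^2 / 4294967296
= 165636900 / 4294967296
= 0.0386

0.0386


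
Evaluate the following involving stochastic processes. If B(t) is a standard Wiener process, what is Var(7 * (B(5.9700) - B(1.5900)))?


Var(alpha*(B(t)-B(s))) = alpha^2 * (t-s)
= 7^2 * (5.9700 - 1.5900)
= 49 * 4.3800
= 214.6200

214.6200


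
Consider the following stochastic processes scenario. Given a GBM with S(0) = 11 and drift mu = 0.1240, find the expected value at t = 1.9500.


E[S(t)] = S(0) * exp(mu * t)
= 11 * exp(0.1240 * 1.9500)
= 11 * 1.2735
= 14.0089

14.0089


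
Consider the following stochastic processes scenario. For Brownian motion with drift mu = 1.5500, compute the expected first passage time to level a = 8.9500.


Expected first passage time = a/mu
= 8.9500/1.5500
= 5.7742

5.7742


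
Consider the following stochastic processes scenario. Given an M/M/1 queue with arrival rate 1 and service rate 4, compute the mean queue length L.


rho = 1/4 = 0.2500
L = rho/(1-rho)
= 0.2500/0.7500
= 0.3333

0.3333


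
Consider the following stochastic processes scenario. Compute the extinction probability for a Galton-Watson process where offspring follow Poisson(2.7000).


Since mu = 2.7000 > 1, extinction prob q < 1.
Solve s = exp(mu*(s-1)) iteratively.
q = 0.0844

0.0844


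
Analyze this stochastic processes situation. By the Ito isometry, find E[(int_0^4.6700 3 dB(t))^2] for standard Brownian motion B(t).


By Ito isometry: E[(int f dB)^2] = int f^2 dt
= 3^2 * 4.6700
= 9 * 4.6700 = 42.0300

42.0300


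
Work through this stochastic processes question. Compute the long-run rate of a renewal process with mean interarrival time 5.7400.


Long-run renewal rate = 1/E(X)
= 1/5.7400
= 0.1742

0.1742


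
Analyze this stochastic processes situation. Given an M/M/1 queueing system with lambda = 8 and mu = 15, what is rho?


rho = lambda/mu
= 8/15
= 0.5333

0.5333


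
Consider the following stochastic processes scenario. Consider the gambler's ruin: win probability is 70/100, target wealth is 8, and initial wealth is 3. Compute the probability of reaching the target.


Gambler's ruin formula:
r = q/p = 0.3000/0.7000 = 0.4286
P(win) = (1 - r^i)/(1 - r^N)
= (1 - 0.4286^3)/(1 - 0.4286^8)
= 0.9223

0.9223


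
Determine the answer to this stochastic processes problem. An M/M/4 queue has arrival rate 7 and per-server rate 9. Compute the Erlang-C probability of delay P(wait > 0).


a = lambda/mu = 0.7778
rho = a/c = 0.1944
Erlang-C formula applied:
C(c,a) = 0.0087

0.0087


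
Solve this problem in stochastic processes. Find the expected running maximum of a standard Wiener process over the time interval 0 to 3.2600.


E(max B(s)) = sqrt(2t/pi)
= sqrt(2*3.2600/pi)
= sqrt(2.0754)
= 1.4406

1.4406


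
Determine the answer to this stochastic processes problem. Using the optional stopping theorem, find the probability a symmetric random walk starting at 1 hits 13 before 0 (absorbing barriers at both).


By optional stopping theorem: E(M at tau) = M(0) = 1
P(hit 13)*13 + P(hit 0)*0 = 1
P(hit 13) = (1 - 0)/(13 - 0) = 1/13 = 0.0769

0.0769


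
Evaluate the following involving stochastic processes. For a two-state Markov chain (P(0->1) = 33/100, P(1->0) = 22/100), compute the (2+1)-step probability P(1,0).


P^3 = P^2 * P^1
Computing via matrix multiplication of the transition matrix.
Entry (1,0) of P^3 = 0.3635

0.3635


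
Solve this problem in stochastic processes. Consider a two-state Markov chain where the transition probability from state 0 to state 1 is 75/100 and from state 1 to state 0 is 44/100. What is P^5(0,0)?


Computing P^5 by matrix multiplication.
P = [[0.2500, 0.7500], [0.4400, 0.5600]]
After raising P to the power 5:
P^5(0,0) = 0.3696

0.3696


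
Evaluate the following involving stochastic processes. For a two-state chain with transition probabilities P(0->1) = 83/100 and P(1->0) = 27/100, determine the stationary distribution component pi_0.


Stationary distribution: pi_0 = p10/(p01+p10), pi_1 = p01/(p01+p10)
p01 = 0.8300, p10 = 0.2700
pi_0 = 0.2455

0.2455


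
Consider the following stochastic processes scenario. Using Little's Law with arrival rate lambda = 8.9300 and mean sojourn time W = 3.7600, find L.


Little's Law: L = lambda * W
= 8.9300 * 3.7600
= 33.5768

33.5768


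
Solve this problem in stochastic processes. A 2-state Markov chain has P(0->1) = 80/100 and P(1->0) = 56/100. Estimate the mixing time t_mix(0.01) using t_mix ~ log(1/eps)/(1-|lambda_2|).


lambda_2 = |1 - p01 - p10| = |1 - 0.8000 - 0.5600| = 0.3600
t_mix ~ log(1/eps)/(1 - |lambda_2|)
= log(100)/(1 - 0.3600) = 4.6052/0.6400
= 7.1956

7.1956


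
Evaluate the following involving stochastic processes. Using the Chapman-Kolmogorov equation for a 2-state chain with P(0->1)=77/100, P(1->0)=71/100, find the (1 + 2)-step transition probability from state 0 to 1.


P^3 = P^1 * P^2
Computing via matrix multiplication of the transition matrix.
Entry (0,1) of P^3 = 0.5778

0.5778


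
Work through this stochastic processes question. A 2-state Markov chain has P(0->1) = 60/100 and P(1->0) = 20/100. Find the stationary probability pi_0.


Stationary distribution: pi_0 = p10/(p01+p10), pi_1 = p01/(p01+p10)
p01 = 0.6000, p10 = 0.2000
pi_0 = 0.2500

0.2500


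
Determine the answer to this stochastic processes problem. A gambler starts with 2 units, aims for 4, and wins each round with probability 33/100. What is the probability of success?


Gambler's ruin formula:
r = q/p = 0.6700/0.3300 = 2.0303
P(win) = (1 - r^i)/(1 - r^N)
= (1 - 2.0303^2)/(1 - 2.0303^4)
= 0.1952

0.1952


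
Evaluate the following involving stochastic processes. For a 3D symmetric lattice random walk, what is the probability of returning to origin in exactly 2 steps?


P(return in 2 steps) = P(reverse first step) = 1/(2d)
= 1/6
= 0.1667

0.1667


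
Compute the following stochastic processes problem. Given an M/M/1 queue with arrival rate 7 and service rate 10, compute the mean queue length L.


rho = 7/10 = 0.7000
L = rho/(1-rho)
= 0.7000/0.3000
= 2.3333

2.3333


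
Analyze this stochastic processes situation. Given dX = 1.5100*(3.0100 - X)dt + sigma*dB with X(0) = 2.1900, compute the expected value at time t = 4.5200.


E[X(t)] = mu + (X(0) - mu)*exp(-theta*t)
= 3.0100 + (2.1900 - 3.0100)*exp(-1.5100*4.5200)
= 3.0100 + -0.8200 * 0.0011
= 3.0091

3.0091


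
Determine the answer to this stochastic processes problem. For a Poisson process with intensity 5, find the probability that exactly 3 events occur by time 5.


P(N(t)=k) = (lambda*t)^k * exp(-lambda*t) / k!
lambda*t = 25
= 25^3 * exp(-25) / 3!
= 15625 * 1.3888e-11 / 6
= 3.6167e-08

3.6167e-08


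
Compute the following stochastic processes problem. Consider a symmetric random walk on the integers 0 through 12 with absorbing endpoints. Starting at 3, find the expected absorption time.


For symmetric RW on 0,...,N with absorbing barriers, E(i) = i*(N-i)
E(3) = 3 * 9 = 27

27


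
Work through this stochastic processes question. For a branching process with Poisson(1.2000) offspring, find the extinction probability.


Since mu = 1.2000 > 1, extinction prob q < 1.
Solve s = exp(mu*(s-1)) iteratively.
q = 0.6863

0.6863


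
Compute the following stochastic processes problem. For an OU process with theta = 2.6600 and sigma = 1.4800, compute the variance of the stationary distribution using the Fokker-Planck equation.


Stationary variance = sigma^2 / (2*theta)
= 1.4800^2 / (2*2.6600)
= 2.1904 / 5.3200
= 0.4117

0.4117


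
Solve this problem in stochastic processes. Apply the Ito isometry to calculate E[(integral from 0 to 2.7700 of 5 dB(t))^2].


By Ito isometry: E[(int f dB)^2] = int f^2 dt
= 5^2 * 2.7700
= 25 * 2.7700 = 69.2500

69.2500


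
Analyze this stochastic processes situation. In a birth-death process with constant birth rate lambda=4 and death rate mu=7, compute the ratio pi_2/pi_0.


For birth-death process, pi_n/pi_0 = (lambda/mu)^n
= (4/7)^2
= 0.3265

0.3265


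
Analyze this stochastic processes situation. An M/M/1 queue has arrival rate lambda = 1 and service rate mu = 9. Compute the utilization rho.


rho = lambda/mu
= 1/9
= 0.1111

0.1111


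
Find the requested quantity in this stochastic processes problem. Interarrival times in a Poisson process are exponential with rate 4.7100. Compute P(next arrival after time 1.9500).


P(X > t) = exp(-lambda * t)
= exp(-4.7100 * 1.9500)
= exp(-9.1845) = 1.0262e-04

1.0262e-04


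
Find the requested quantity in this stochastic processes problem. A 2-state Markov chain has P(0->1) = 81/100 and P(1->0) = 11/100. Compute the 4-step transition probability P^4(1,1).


Computing P^4 by matrix multiplication.
P = [[0.1900, 0.8100], [0.1100, 0.8900]]
After raising P to the power 4:
P^4(1,1) = 0.8804

0.8804


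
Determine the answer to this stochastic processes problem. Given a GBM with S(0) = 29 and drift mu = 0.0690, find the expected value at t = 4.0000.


E[S(t)] = S(0) * exp(mu * t)
= 29 * exp(0.0690 * 4.0000)
= 29 * 1.3178
= 38.2176

38.2176


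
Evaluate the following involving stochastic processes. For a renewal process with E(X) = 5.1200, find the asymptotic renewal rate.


Long-run renewal rate = 1/E(X)
= 1/5.1200
= 0.1953

0.1953


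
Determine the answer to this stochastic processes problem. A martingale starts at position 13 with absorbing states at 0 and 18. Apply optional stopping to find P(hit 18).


By optional stopping theorem: E(M at tau) = M(0) = 13
P(hit 18)*18 + P(hit 0)*0 = 13
P(hit 18) = (13 - 0)/(18 - 0) = 13/18 = 0.7222

0.7222


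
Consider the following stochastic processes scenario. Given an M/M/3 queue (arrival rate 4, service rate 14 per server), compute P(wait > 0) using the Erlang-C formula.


a = lambda/mu = 0.2857
rho = a/c = 0.0952
Erlang-C formula applied:
C(c,a) = 0.0032

0.0032


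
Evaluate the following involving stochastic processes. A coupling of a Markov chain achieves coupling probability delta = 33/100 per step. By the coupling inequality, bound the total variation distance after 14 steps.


TV distance bound <= (1-delta)^n
= (1 - 0.3300)^14
= 0.6700^14
= 0.0037

0.0037


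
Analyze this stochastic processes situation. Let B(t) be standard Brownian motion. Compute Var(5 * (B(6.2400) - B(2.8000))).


Var(alpha*(B(t)-B(s))) = alpha^2 * (t-s)
= 5^2 * (6.2400 - 2.8000)
= 25 * 3.4400
= 86.0000

86.0000


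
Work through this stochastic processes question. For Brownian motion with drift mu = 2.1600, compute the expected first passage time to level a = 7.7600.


Expected first passage time = a/mu
= 7.7600/2.1600
= 3.5926

3.5926


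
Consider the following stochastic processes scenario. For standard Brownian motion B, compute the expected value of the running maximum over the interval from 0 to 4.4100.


E(max B(s)) = sqrt(2t/pi)
= sqrt(2*4.4100/pi)
= sqrt(2.8075)
= 1.6756

1.6756


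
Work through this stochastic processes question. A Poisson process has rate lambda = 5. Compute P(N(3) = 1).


P(N(t)=k) = (lambda*t)^k * exp(-lambda*t) / k!
lambda*t = 15
= 15^1 * exp(-15) / 1!
= 15 * 3.0590e-07 / 1
= 4.5885e-06

4.5885e-06


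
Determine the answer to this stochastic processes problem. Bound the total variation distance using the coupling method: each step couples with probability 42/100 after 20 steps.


TV distance bound <= (1-delta)^n
= (1 - 0.4200)^20
= 0.5800^20
= 1.8559e-05

1.8559e-05


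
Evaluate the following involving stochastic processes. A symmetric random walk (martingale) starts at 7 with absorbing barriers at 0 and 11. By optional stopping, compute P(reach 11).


By optional stopping theorem: E(M at tau) = M(0) = 7
P(hit 11)*11 + P(hit 0)*0 = 7
P(hit 11) = (7 - 0)/(11 - 0) = 7/11 = 0.6364

0.6364


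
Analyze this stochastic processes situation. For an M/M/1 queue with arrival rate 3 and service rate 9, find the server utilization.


rho = lambda/mu
= 3/9
= 0.3333

0.3333


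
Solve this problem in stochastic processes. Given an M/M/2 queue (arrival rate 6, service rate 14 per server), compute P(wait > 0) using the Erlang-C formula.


a = lambda/mu = 0.4286
rho = a/c = 0.2143
Erlang-C formula applied:
C(c,a) = 0.0756

0.0756


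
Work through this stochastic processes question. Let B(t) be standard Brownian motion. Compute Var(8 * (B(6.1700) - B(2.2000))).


Var(alpha*(B(t)-B(s))) = alpha^2 * (t-s)
= 8^2 * (6.1700 - 2.2000)
= 64 * 3.9700
= 254.0800

254.0800


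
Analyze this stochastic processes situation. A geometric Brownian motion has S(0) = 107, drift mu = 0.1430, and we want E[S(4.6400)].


E[S(t)] = S(0) * exp(mu * t)
= 107 * exp(0.1430 * 4.6400)
= 107 * 1.9416
= 207.7528

207.7528


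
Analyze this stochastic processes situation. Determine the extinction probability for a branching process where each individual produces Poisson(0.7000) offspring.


Since mu = 0.7000 <= 1, extinction probability = 1.

1.0000


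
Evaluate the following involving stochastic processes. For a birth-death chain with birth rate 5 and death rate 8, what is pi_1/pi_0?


For birth-death process, pi_n/pi_0 = (lambda/mu)^n
= (5/8)^1
= 0.6250

0.6250


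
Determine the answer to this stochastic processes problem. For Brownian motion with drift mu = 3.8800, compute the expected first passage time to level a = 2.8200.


Expected first passage time = a/mu
= 2.8200/3.8800
= 0.7268

0.7268


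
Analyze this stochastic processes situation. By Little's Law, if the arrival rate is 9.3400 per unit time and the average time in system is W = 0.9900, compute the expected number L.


Little's Law: L = lambda * W
= 9.3400 * 0.9900
= 9.2466

9.2466


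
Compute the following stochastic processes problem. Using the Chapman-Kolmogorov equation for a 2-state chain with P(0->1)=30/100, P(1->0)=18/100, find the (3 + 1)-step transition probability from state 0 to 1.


P^4 = P^3 * P^1
Computing via matrix multiplication of the transition matrix.
Entry (0,1) of P^4 = 0.5793

0.5793


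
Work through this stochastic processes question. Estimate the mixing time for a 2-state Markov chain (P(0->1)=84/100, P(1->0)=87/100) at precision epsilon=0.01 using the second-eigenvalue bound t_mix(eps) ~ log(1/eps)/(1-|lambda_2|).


lambda_2 = |1 - p01 - p10| = |1 - 0.8400 - 0.8700| = 0.7100
t_mix ~ log(1/eps)/(1 - |lambda_2|)
= log(100)/(1 - 0.7100) = 4.6052/0.2900
= 15.8799

15.8799


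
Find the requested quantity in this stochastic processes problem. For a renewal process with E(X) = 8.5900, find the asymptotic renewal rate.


Long-run renewal rate = 1/E(X)
= 1/8.5900
= 0.1164

0.1164


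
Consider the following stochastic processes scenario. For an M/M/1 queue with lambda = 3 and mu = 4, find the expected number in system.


rho = 3/4 = 0.7500
L = rho/(1-rho)
= 0.7500/0.2500
= 3.0000

3.0000


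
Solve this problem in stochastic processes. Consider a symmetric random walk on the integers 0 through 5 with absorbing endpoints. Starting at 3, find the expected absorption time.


For symmetric RW on 0,...,N with absorbing barriers, E(i) = i*(N-i)
E(3) = 3 * 2 = 6

6


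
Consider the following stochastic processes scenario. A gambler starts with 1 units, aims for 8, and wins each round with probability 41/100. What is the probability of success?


Gambler's ruin formula:
r = q/p = 0.5900/0.4100 = 1.4390
P(win) = (1 - r^i)/(1 - r^N)
= (1 - 1.4390^1)/(1 - 1.4390^8)
= 0.0252

0.0252


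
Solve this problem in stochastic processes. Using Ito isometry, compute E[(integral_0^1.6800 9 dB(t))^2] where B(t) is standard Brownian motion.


By Ito isometry: E[(int f dB)^2] = int f^2 dt
= 9^2 * 1.6800
= 81 * 1.6800 = 136.0800

136.0800


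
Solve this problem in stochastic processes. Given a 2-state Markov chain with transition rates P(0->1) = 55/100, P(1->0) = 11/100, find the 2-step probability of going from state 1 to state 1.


Computing P^2 by matrix multiplication.
P = [[0.4500, 0.5500], [0.1100, 0.8900]]
After raising P to the power 2:
P^2(1,1) = 0.8526

0.8526


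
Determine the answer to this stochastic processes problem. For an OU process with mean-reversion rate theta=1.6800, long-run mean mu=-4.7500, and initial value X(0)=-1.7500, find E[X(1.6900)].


E[X(t)] = mu + (X(0) - mu)*exp(-theta*t)
= -4.7500 + (-1.7500 - -4.7500)*exp(-1.6800*1.6900)
= -4.7500 + 3.0000 * 0.0585
= -4.5746

-4.5746


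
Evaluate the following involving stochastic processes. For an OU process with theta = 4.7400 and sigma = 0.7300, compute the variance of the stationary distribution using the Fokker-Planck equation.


Stationary variance = sigma^2 / (2*theta)
= 0.7300^2 / (2*4.7400)
= 0.5329 / 9.4800
= 0.0562

0.0562


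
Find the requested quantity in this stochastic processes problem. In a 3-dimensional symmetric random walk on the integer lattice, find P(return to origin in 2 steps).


P(return in 2 steps) = P(reverse first step) = 1/(2d)
= 1/6
= 0.1667

0.1667


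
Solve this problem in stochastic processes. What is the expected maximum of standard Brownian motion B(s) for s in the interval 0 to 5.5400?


E(max B(s)) = sqrt(2t/pi)
= sqrt(2*5.5400/pi)
= sqrt(3.5269)
= 1.8780

1.8780


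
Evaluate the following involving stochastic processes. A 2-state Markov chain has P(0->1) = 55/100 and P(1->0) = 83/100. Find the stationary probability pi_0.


Stationary distribution: pi_0 = p10/(p01+p10), pi_1 = p01/(p01+p10)
p01 = 0.5500, p10 = 0.8300
pi_0 = 0.6014

0.6014
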